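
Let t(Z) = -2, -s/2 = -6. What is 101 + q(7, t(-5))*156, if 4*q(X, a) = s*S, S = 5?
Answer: 2441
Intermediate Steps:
s = 12 (s = -2*(-6) = 12)
q(X, a) = 15 (q(X, a) = (12*5)/4 = (1/4)*60 = 15)
101 + q(7, t(-5))*156 = 101 + 15*156 = 101 + 2340 = 2441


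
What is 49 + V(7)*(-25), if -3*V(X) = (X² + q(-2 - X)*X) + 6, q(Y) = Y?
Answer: -53/3 ≈ -17.667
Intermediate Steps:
V(X) = -2 - X²/3 - X*(-2 - X)/3 (V(X) = -((X² + (-2 - X)*X) + 6)/3 = -((X² + X*(-2 - X)) + 6)/3 = -(6 + X² + X*(-2 - X))/3 = -2 - X²/3 - X*(-2 - X)/3)
49 + V(7)*(-25) = 49 + (-2 + (⅔)*7)*(-25) = 49 + (-2 + 14/3)*(-25) = 49 + (8/3)*(-25) = 49 - 200/3 = -53/3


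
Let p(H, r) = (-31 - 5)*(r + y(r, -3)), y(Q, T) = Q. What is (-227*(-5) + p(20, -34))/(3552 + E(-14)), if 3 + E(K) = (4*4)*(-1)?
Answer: 3583/3533 ≈ 1.0142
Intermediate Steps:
p(H, r) = -72*r (p(H, r) = (-31 - 5)*(r + r) = -72*r)
E(K) = -19 (E(K) = -3 + (4*4)*(-1) = -3 + 16*(-1) = -3 - 16 = -19)
(-227*(-5) + p(20, -34))/(3552 + E(-14)) = (-227*(-5) - 72*(-34))/(3552 - 19) = (1135 + 2448)/3533 = 3583*(1/3533) = 3583/3533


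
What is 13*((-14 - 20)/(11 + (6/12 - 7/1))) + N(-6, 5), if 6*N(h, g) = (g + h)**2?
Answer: -1765/18 ≈ -98.056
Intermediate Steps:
N(h, g) = (g + h)**2/6
13*((-14 - 20)/(11 + (6/12 - 7/1))) + N(-6, 5) = 13*((-14 - 20)/(11 + (6/12 - 7/1))) + (5 - 6)**2/6 = 13*(-34/(11 + (6*(1/12) - 7*1))) + (1/6)*(-1)**2 = 13*(-34/(11 + (1/2 - 7))) + (1/6)*1 = 13*(-34/(11 - 13/2)) + 1/6 = 13*(-34/9/2) + 1/6 = 13*(-34*2/9) + 1/6 = 13*(-68/9) + 1/6 = -884/9 + 1/6 = -1765/18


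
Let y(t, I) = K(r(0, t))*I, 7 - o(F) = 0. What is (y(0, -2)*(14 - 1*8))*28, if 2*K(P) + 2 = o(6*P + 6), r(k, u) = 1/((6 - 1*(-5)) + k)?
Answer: -840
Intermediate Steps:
o(F) = 7 (o(F) = 7 - 1*0 = 7 + 0 = 7)
r(k, u) = 1/(11 + k) (r(k, u) = 1/((6 + 5) + k) = 1/(11 + k))
K(P) = 5/2 (K(P) = -1 + (½)*7 = -1 + 7/2 = 5/2)
y(t, I) = 5*I/2
(y(0, -2)*(14 - 1*8))*28 = (((5/2)*(-2))*(14 - 1*8))*28 = -5*(14 - 8)*28 = -5*6*28 = -30*28 = -840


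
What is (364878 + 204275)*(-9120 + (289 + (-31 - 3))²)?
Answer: 31818498465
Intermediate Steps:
(364878 + 204275)*(-9120 + (289 + (-31 - 3))²) = 569153*(-9120 + (289 - 34)²) = 569153*(-9120 + 255²) = 569153*(-9120 + 65025) = 569153*55905 = 31818498465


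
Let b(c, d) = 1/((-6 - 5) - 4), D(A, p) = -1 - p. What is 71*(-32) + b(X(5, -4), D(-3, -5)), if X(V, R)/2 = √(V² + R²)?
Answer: -34081/15 ≈ -2272.1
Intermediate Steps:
X(V, R) = 2*√(R² + V²) (X(V, R) = 2*√(V² + R²) = 2*√(R² + V²))
b(c, d) = -1/15 (b(c, d) = 1/(-11 - 4) = 1/(-15) = -1/15)
71*(-32) + b(X(5, -4), D(-3, -5)) = 71*(-32) - 1/15 = -2272 - 1/15 = -34081/15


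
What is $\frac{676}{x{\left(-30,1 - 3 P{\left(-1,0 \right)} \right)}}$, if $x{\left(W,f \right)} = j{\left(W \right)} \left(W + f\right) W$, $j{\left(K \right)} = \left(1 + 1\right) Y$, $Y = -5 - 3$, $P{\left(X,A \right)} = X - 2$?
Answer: $- \frac{169}{2400} \approx -0.070417$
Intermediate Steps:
$P{\left(X,A \right)} = -2 + X$
$Y = -8$
$j{\left(K \right)} = -16$ ($j{\left(K \right)} = \left(1 + 1\right) \left(-8\right) = 2 \left(-8\right) = -16$)
$x{\left(W,f \right)} = - 16 W \left(W + f\right)$ ($x{\left(W,f \right)} = - 16 \left(W + f\right) W = - 16 W \left(W + f\right)$)
$\frac{676}{x{\left(-30,1 - 3 P{\left(-1,0 \right)} \right)}} = \frac{676}{\left(-16\right) \left(-30\right) \left(-30 - \left(-1 + 3 \left(-2 - 1\right)\right)\right)} = \frac{676}{\left(-16\right) \left(-30\right) \left(-30 + \left(1 - -9\right)\right)} = \frac{676}{\left(-16\right) \left(-30\right) \left(-30 + \left(1 + 9\right)\right)} = \frac{676}{\left(-16\right) \left(-30\right) \left(-30 + 10\right)} = \frac{676}{\left(-16\right) \left(-30\right) \left(-20\right)} = \frac{676}{-9600} = 676 \left(- \frac{1}{9600}\right) = - \frac{169}{2400}$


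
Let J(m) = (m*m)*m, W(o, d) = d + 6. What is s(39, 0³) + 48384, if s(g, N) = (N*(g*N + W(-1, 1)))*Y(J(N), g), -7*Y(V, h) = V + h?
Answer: 48384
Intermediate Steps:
W(o, d) = 6 + d
J(m) = m³ (J(m) = m²*m = m³)
Y(V, h) = -V/7 - h/7 (Y(V, h) = -(V + h)/7 = -V/7 - h/7)
s(g, N) = N*(7 + N*g)*(-g/7 - N³/7) (s(g, N) = (N*(g*N + (6 + 1)))*(-N³/7 - g/7) = (N*(N*g + 7))*(-g/7 - N³/7) = (N*(7 + N*g))*(-g/7 - N³/7) = N*(7 + N*g)*(-g/7 - N³/7))
s(39, 0³) + 48384 = -⅐*0³*(7 + 0³*39)*(39 + (0³)³) + 48384 = -⅐*0*(7 + 0*39)*(39 + 0³) + 48384 = -⅐*0*(7 + 0)*(39 + 0) + 48384 = -⅐*0*7*39 + 48384 = 0 + 48384 = 48384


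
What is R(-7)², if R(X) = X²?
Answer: 2401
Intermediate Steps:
R(-7)² = ((-7)²)² = 49² = 2401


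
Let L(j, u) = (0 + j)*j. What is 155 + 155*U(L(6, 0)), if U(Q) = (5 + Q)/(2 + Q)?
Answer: 12245/38 ≈ 322.24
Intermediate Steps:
L(j, u) = j**2 (L(j, u) = j*j = j**2)
U(Q) = (5 + Q)/(2 + Q)
155 + 155*U(L(6, 0)) = 155 + 155*((5 + 6**2)/(2 + 6**2)) = 155 + 155*((5 + 36)/(2 + 36)) = 155 + 155*(41/38) = 155 + 6355/38 = 12245/38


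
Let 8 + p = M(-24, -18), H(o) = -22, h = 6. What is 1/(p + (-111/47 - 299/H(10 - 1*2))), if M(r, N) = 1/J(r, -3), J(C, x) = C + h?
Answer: 4653/14767 ≈ 0.31509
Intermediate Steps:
J(C, x) = 6 + C (J(C, x) = C + 6 = 6 + C)
M(r, N) = 1/(6 + r)
p = -145/18 (p = -8 + 1/(6 - 24) = -8 + 1/(-18) = -8 - 1/18 = -145/18 ≈ -8.0556)
1/(p + (-111/47 - 299/H(10 - 1*2))) = 1/(-145/18 + (-111/47 - 299/(-22))) = 1/(-145/18 + (-111*1/47 - 299*(-1/22))) = 1/(-145/18 + (-111/47 + 299/22)) = 1/(-145/18 + 11611/1034) = 1/(14767/4653) = 4653/14767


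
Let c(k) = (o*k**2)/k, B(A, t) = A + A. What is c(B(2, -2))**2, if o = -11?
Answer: 1936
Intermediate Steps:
B(A, t) = 2*A
c(k) = -11*k (c(k) = (-11*k**2)/k = -11*k)
c(B(2, -2))**2 = (-22*2)**2 = (-11*4)**2 = (-44)**2 = 1936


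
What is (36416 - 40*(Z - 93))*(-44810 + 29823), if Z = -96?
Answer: -659068312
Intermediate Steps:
(36416 - 40*(Z - 93))*(-44810 + 29823) = (36416 - 40*(-96 - 93))*(-44810 + 29823) = (36416 - 40*(-189))*(-14987) = (36416 + 7560)*(-14987) = 43976*(-14987) = -659068312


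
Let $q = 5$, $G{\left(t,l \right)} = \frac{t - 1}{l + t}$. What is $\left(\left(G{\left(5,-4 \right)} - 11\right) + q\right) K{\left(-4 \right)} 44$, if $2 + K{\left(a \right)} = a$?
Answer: $528$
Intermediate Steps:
$G{\left(t,l \right)} = \frac{-1 + t}{l + t}$
$K{\left(a \right)} = -2 + a$
$\left(\left(G{\left(5,-4 \right)} - 11\right) + q\right) K{\left(-4 \right)} 44 = \left(\left(\frac{-1 + 5}{-4 + 5} - 11\right) + 5\right) \left(-2 - 4\right) 44 = \left(\left(1^{-1} \cdot 4 - 11\right) + 5\right) \left(-6\right) 44 = \left(\left(1 \cdot 4 - 11\right) + 5\right) \left(-6\right) 44 = \left(\left(4 - 11\right) + 5\right) \left(-6\right) 44 = \left(-7 + 5\right) \left(-6\right) 44 = \left(-2\right) \left(-6\right) 44 = 12 \cdot 44 = 528$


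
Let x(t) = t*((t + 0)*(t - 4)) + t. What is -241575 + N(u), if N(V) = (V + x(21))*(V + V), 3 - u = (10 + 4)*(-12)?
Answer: 2388063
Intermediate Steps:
u = 171 (u = 3 - (10 + 4)*(-12) = 3 - 14*(-12) = 3 - 1*(-168) = 3 + 168 = 171)
x(t) = t + t²*(-4 + t) (x(t) = t*(t*(-4 + t)) + t = t²*(-4 + t) + t = t + t²*(-4 + t))
N(V) = 2*V*(7518 + V) (N(V) = (V + 21*(1 + 21² - 4*21))*(V + V) = (V + 21*(1 + 441 - 84))*(2*V) = (V + 21*358)*(2*V) = (V + 7518)*(2*V) = (7518 + V)*(2*V) = 2*V*(7518 + V))
-241575 + N(u) = -241575 + 2*171*(7518 + 171) = -241575 + 2*171*7689 = -241575 + 2629638 = 2388063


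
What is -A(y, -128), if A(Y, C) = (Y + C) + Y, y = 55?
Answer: 18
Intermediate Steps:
A(Y, C) = C + 2*Y (A(Y, C) = (C + Y) + Y = C + 2*Y)
-A(y, -128) = -(-128 + 2*55) = -(-128 + 110) = -1*(-18) = 18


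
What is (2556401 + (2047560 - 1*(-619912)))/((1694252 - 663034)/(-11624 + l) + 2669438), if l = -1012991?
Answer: 5352458633895/2735145185152 ≈ 1.9569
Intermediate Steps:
(2556401 + (2047560 - 1*(-619912)))/((1694252 - 663034)/(-11624 + l) + 2669438) = (2556401 + (2047560 - 1*(-619912)))/((1694252 - 663034)/(-11624 - 1012991) + 2669438) = (2556401 + (2047560 + 619912))/(1031218/(-1024615) + 2669438) = (2556401 + 2667472)/(1031218*(-1/1024615) + 2669438) = 5223873/(-1031218/1024615 + 2669438) = 5223873/(2735145185152/1024615) = 5223873*(1024615/2735145185152) = 5352458633895/2735145185152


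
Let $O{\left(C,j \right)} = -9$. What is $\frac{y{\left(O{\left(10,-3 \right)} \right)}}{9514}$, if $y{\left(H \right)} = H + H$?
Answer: $- \frac{9}{4757} \approx -0.0018919$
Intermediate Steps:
$y{\left(H \right)} = 2 H$
$\frac{y{\left(O{\left(10,-3 \right)} \right)}}{9514} = \frac{2 \left(-9\right)}{9514} = \left(-18\right) \frac{1}{9514} = - \frac{9}{4757}$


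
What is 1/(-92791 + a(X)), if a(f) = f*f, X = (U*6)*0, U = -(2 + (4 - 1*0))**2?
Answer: -1/92791 ≈ -1.0777e-5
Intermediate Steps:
U = -36 (U = -(2 + (4 + 0))**2 = -(2 + 4)**2 = -1*6**2 = -1*36 = -36)
X = 0 (X = -36*6*0 = -216*0 = 0)
a(f) = f**2
1/(-92791 + a(X)) = 1/(-92791 + 0**2) = 1/(-92791 + 0) = 1/(-92791) = -1/92791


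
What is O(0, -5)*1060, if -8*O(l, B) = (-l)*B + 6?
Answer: -795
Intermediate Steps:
O(l, B) = -¾ + B*l/8 (O(l, B) = -((-l)*B + 6)/8 = -(-B*l + 6)/8 = -(6 - B*l)/8 = -¾ + B*l/8)
O(0, -5)*1060 = (-¾ + (⅛)*(-5)*0)*1060 = (-¾ + 0)*1060 = -¾*1060 = -795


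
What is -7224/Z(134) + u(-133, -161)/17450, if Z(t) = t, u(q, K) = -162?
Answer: -31520127/584575 ≈ -53.920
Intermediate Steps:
-7224/Z(134) + u(-133, -161)/17450 = -7224/134 - 162/17450 = -7224*1/134 - 162*1/17450 = -3612/67 - 81/8725 = -31520127/584575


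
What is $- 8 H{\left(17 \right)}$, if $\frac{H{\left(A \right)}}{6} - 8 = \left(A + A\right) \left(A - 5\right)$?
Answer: $-19968$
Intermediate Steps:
$H{\left(A \right)} = 48 + 12 A \left(-5 + A\right)$ ($H{\left(A \right)} = 48 + 6 \left(A + A\right) \left(A - 5\right) = 48 + 6 \cdot 2 A \left(-5 + A\right) = 48 + 12 A \left(-5 + A\right)$)
$- 8 H{\left(17 \right)} = - 8 \left(48 - 1020 + 12 \cdot 17^{2}\right) = - 8 \left(48 - 1020 + 12 \cdot 289\right) = - 8 \left(48 - 1020 + 3468\right) = \left(-8\right) 2496 = -19968$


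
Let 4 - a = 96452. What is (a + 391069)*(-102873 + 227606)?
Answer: 36748961193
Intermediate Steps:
a = -96448 (a = 4 - 1*96452 = 4 - 96452 = -96448)
(a + 391069)*(-102873 + 227606) = (-96448 + 391069)*(-102873 + 227606) = 294621*124733 = 36748961193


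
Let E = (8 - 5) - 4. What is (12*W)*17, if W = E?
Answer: -204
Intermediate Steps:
E = -1 (E = 3 - 4 = -1)
W = -1
(12*W)*17 = (12*(-1))*17 = -12*17 = -204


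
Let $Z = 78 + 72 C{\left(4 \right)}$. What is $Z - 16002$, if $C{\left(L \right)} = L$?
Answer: $-15636$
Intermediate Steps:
$Z = 366$ ($Z = 78 + 72 \cdot 4 = 78 + 288 = 366$)
$Z - 16002 = 366 - 16002 = -15636$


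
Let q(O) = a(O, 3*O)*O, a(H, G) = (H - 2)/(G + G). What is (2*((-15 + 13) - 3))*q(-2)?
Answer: 20/3 ≈ 6.6667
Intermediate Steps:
a(H, G) = (-2 + H)/(2*G) (a(H, G) = (-2 + H)/((2*G)) = (-2 + H)*(1/(2*G)) = (-2 + H)/(2*G))
q(O) = -1/3 + O/6 (q(O) = ((-2 + O)/(2*((3*O))))*O = ((1/(3*O))*(-2 + O)/2)*O = ((-2 + O)/(6*O))*O = -1/3 + O/6)
(2*((-15 + 13) - 3))*q(-2) = (2*((-15 + 13) - 3))*(-1/3 + (1/6)*(-2)) = (2*(-2 - 3))*(-1/3 - 1/3) = (2*(-5))*(-2/3) = -10*(-2/3) = 20/3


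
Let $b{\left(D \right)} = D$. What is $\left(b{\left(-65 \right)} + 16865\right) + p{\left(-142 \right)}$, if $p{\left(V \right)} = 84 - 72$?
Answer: $16812$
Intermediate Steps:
$p{\left(V \right)} = 12$ ($p{\left(V \right)} = 84 - 72 = 12$)
$\left(b{\left(-65 \right)} + 16865\right) + p{\left(-142 \right)} = \left(-65 + 16865\right) + 12 = 16800 + 12 = 16812$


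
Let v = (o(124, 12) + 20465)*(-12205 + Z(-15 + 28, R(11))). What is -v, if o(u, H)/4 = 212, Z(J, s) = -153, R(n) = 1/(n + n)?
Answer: 263386054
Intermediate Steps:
R(n) = 1/(2*n)
o(u, H) = 848 (o(u, H) = 4*212 = 848)
v = -263386054 (v = (848 + 20465)*(-12205 - 153) = 21313*(-12358) = -263386054)
-v = -1*(-263386054) = 263386054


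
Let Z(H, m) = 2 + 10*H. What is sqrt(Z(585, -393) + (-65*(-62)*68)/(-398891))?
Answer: 2*sqrt(232756497693493)/398891 ≈ 76.494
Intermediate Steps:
sqrt(Z(585, -393) + (-65*(-62)*68)/(-398891)) = sqrt((2 + 10*585) + (-65*(-62)*68)/(-398891)) = sqrt((2 + 5850) + (4030*68)*(-1/398891)) = sqrt(5852 + 274040*(-1/398891)) = sqrt(5852 - 274040/398891) = sqrt(2334036092/398891) = 2*sqrt(232756497693493)/398891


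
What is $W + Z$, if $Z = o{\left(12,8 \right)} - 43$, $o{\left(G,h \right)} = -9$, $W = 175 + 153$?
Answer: $276$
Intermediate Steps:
$W = 328$
$Z = -52$ ($Z = -9 - 43 = -52$)
$W + Z = 328 - 52 = 276$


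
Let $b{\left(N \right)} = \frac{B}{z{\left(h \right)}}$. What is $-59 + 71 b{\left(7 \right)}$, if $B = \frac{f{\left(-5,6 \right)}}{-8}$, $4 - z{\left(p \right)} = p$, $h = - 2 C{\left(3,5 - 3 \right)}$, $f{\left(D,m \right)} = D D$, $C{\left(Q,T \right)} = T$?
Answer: $- \frac{5551}{64} \approx -86.734$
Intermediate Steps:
$f{\left(D,m \right)} = D^{2}$
$h = -4$ ($h = - 2 \left(5 - 3\right) = \left(-2\right) 2 = -4$)
$z{\left(p \right)} = 4 - p$
$B = - \frac{25}{8}$ ($B = \frac{\left(-5\right)^{2}}{-8} = 25 \left(- \frac{1}{8}\right) = - \frac{25}{8} \approx -3.125$)
$b{\left(N \right)} = - \frac{25}{64}$ ($b{\left(N \right)} = - \frac{25}{8 \left(4 - -4\right)} = - \frac{25}{8 \left(4 + 4\right)} = - \frac{25}{8 \cdot 8} = \left(- \frac{25}{8}\right) \frac{1}{8} = - \frac{25}{64}$)
$-59 + 71 b{\left(7 \right)} = -59 + 71 \left(- \frac{25}{64}\right) = -59 - \frac{1775}{64} = - \frac{5551}{64}$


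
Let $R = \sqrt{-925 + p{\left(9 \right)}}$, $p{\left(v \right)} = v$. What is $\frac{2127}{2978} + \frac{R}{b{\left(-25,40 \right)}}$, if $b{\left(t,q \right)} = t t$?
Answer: $\frac{2127}{2978} + \frac{2 i \sqrt{229}}{625} \approx 0.71424 + 0.048425 i$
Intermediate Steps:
$b{\left(t,q \right)} = t^{2}$
$R = 2 i \sqrt{229}$ ($R = \sqrt{-925 + 9} = \sqrt{-916} = 2 i \sqrt{229} \approx 30.266 i$)
$\frac{2127}{2978} + \frac{R}{b{\left(-25,40 \right)}} = \frac{2127}{2978} + \frac{2 i \sqrt{229}}{\left(-25\right)^{2}} = 2127 \cdot \frac{1}{2978} + \frac{2 i \sqrt{229}}{625} = \frac{2127}{2978} + 2 i \sqrt{229} \cdot \frac{1}{625} = \frac{2127}{2978} + \frac{2 i \sqrt{229}}{625}$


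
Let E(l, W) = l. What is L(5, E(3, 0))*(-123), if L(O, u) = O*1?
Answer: -615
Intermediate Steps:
L(O, u) = O
L(5, E(3, 0))*(-123) = 5*(-123) = -615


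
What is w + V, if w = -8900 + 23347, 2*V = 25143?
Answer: 54037/2 ≈ 27019.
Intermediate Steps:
V = 25143/2 (V = (1/2)*25143 = 25143/2 ≈ 12572.)
w = 14447
w + V = 14447 + 25143/2 = 54037/2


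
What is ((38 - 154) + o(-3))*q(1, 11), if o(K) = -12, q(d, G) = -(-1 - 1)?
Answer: -256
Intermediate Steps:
q(d, G) = 2 (q(d, G) = -1*(-2) = 2)
((38 - 154) + o(-3))*q(1, 11) = ((38 - 154) - 12)*2 = (-116 - 12)*2 = -128*2 = -256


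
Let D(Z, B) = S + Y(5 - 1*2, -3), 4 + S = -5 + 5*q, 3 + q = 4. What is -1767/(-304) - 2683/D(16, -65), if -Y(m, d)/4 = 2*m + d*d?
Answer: 3055/64 ≈ 47.734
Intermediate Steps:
q = 1 (q = -3 + 4 = 1)
Y(m, d) = -8*m - 4*d² (Y(m, d) = -4*(2*m + d*d) = -4*(2*m + d²) = -4*(d² + 2*m) = -8*m - 4*d²)
S = -4 (S = -4 + (-5 + 5*1) = -4 + (-5 + 5) = -4 + 0 = -4)
D(Z, B) = -64 (D(Z, B) = -4 + (-8*(5 - 1*2) - 4*(-3)²) = -4 + (-8*(5 - 2) - 4*9) = -4 + (-8*3 - 36) = -4 + (-24 - 36) = -4 - 60 = -64)
-1767/(-304) - 2683/D(16, -65) = -1767/(-304) - 2683/(-64) = -1767*(-1/304) - 2683*(-1/64) = 93/16 + 2683/64 = 3055/64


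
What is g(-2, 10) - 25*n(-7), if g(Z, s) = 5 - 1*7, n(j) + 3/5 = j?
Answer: 188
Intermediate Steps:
n(j) = -⅗ + j
g(Z, s) = -2 (g(Z, s) = 5 - 7 = -2)
g(-2, 10) - 25*n(-7) = -2 - 25*(-⅗ - 7) = -2 - 25*(-38/5) = -2 + 190 = 188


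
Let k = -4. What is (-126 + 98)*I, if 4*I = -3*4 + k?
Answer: 112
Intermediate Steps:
I = -4 (I = (-3*4 - 4)/4 = (-12 - 4)/4 = (¼)*(-16) = -4)
(-126 + 98)*I = (-126 + 98)*(-4) = -28*(-4) = 112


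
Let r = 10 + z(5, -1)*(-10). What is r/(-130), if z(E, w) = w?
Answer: -2/13 ≈ -0.15385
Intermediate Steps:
r = 20 (r = 10 - 1*(-10) = 10 + 10 = 20)
r/(-130) = 20/(-130) = -1/130*20 = -2/13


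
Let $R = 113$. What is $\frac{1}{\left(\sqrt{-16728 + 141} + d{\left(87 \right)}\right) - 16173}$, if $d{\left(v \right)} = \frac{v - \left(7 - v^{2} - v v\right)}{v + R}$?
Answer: $- \frac{160969100}{2591270985481} - \frac{30000 i \sqrt{1843}}{2591270985481} \approx -6.212 \cdot 10^{-5} - 4.9702 \cdot 10^{-7} i$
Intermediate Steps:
$d{\left(v \right)} = \frac{-7 + v + 2 v^{2}}{113 + v}$ ($d{\left(v \right)} = \frac{v - \left(7 - v^{2} - v v\right)}{v + 113} = \frac{v + \left(\left(v^{2} + v^{2}\right) - 7\right)}{113 + v} = \frac{v + \left(2 v^{2} - 7\right)}{113 + v} = \frac{v + \left(-7 + 2 v^{2}\right)}{113 + v} = \frac{-7 + v + 2 v^{2}}{113 + v}$)
$\frac{1}{\left(\sqrt{-16728 + 141} + d{\left(87 \right)}\right) - 16173} = \frac{1}{\left(\sqrt{-16728 + 141} + \frac{-7 + 87 + 2 \cdot 87^{2}}{113 + 87}\right) - 16173} = \frac{1}{\left(\sqrt{-16587} + \frac{-7 + 87 + 2 \cdot 7569}{200}\right) - 16173} = \frac{1}{\left(3 i \sqrt{1843} + \frac{-7 + 87 + 15138}{200}\right) - 16173} = \frac{1}{\left(3 i \sqrt{1843} + \frac{1}{200} \cdot 15218\right) - 16173} = \frac{1}{\left(3 i \sqrt{1843} + \frac{7609}{100}\right) - 16173} = \frac{1}{\left(\frac{7609}{100} + 3 i \sqrt{1843}\right) - 16173} = \frac{1}{- \frac{1609691}{100} + 3 i \sqrt{1843}}$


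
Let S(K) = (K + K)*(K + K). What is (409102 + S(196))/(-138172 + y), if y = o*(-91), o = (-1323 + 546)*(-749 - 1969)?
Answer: -281383/96159899 ≈ -0.0029262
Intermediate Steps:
o = 2111886 (o = -777*(-2718) = 2111886)
S(K) = 4*K**2 (S(K) = (2*K)*(2*K) = 4*K**2)
y = -192181626 (y = 2111886*(-91) = -192181626)
(409102 + S(196))/(-138172 + y) = (409102 + 4*196**2)/(-138172 - 192181626) = (409102 + 4*38416)/(-192319798) = (409102 + 153664)*(-1/192319798) = 562766*(-1/192319798) = -281383/96159899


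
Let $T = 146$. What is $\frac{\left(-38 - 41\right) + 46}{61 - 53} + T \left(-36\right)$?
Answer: $- \frac{42081}{8} \approx -5260.1$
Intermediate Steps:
$\frac{\left(-38 - 41\right) + 46}{61 - 53} + T \left(-36\right) = \frac{\left(-38 - 41\right) + 46}{61 - 53} + 146 \left(-36\right) = \frac{-79 + 46}{8} - 5256 = \left(-33\right) \frac{1}{8} - 5256 = - \frac{33}{8} - 5256 = - \frac{42081}{8}$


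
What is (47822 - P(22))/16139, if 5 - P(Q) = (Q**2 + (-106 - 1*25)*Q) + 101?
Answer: 45520/16139 ≈ 2.8205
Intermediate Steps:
P(Q) = -96 - Q**2 + 131*Q (P(Q) = 5 - ((Q**2 + (-106 - 1*25)*Q) + 101) = 5 - ((Q**2 + (-106 - 25)*Q) + 101) = 5 - ((Q**2 - 131*Q) + 101) = 5 - (101 + Q**2 - 131*Q) = 5 + (-101 - Q**2 + 131*Q) = -96 - Q**2 + 131*Q)
(47822 - P(22))/16139 = (47822 - (-96 - 1*22**2 + 131*22))/16139 = (47822 - (-96 - 1*484 + 2882))*(1/16139) = (47822 - (-96 - 484 + 2882))*(1/16139) = (47822 - 1*2302)*(1/16139) = (47822 - 2302)*(1/16139) = 45520*(1/16139) = 45520/16139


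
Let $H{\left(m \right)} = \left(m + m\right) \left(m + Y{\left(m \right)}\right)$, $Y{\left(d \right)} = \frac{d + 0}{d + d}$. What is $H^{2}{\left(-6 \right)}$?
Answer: $4356$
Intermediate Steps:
$Y{\left(d \right)} = \frac{1}{2}$ ($Y{\left(d \right)} = \frac{d}{2 d} = d \frac{1}{2 d} = \frac{1}{2}$)
$H{\left(m \right)} = 2 m \left(\frac{1}{2} + m\right)$ ($H{\left(m \right)} = \left(m + m\right) \left(m + \frac{1}{2}\right) = 2 m \left(\frac{1}{2} + m\right)$)
$H^{2}{\left(-6 \right)} = \left(- 6 \left(1 + 2 \left(-6\right)\right)\right)^{2} = \left(- 6 \left(1 - 12\right)\right)^{2} = \left(\left(-6\right) \left(-11\right)\right)^{2} = 66^{2} = 4356$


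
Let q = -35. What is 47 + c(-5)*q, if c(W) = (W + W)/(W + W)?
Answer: 12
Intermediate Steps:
c(W) = 1 (c(W) = (2*W)/((2*W)) = (2*W)*(1/(2*W)) = 1)
47 + c(-5)*q = 47 + 1*(-35) = 47 - 35 = 12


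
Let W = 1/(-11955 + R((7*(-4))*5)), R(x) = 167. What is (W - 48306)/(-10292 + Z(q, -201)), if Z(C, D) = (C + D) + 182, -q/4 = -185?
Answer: 569431129/112822948 ≈ 5.0471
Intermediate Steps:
q = 740 (q = -4*(-185) = 740)
W = -1/11788 (W = 1/(-11955 + 167) = 1/(-11788) = -1/11788 ≈ -8.4832e-5)
Z(C, D) = 182 + C + D
(W - 48306)/(-10292 + Z(q, -201)) = (-1/11788 - 48306)/(-10292 + (182 + 740 - 201)) = -569431129/(11788*(-10292 + 721)) = -569431129/11788/(-9571) = -569431129/11788*(-1/9571) = 569431129/112822948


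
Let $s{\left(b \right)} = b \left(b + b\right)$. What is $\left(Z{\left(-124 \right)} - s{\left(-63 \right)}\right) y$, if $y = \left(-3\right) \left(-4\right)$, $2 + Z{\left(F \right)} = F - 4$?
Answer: $-96816$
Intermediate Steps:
$s{\left(b \right)} = 2 b^{2}$ ($s{\left(b \right)} = b 2 b = 2 b^{2}$)
$Z{\left(F \right)} = -6 + F$ ($Z{\left(F \right)} = -2 + \left(F - 4\right) = -2 + \left(-4 + F\right) = -6 + F$)
$y = 12$
$\left(Z{\left(-124 \right)} - s{\left(-63 \right)}\right) y = \left(\left(-6 - 124\right) - 2 \left(-63\right)^{2}\right) 12 = \left(-130 - 2 \cdot 3969\right) 12 = \left(-130 - 7938\right) 12 = \left(-8068\right) 12 = -96816$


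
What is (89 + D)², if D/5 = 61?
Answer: 155236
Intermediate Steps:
D = 305 (D = 5*61 = 305)
(89 + D)² = (89 + 305)² = 394² = 155236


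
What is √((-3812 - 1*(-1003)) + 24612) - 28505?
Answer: -28505 + √21803 ≈ -28357.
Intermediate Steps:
√((-3812 - 1*(-1003)) + 24612) - 28505 = √((-3812 + 1003) + 24612) - 28505 = √(-2809 + 24612) - 28505 = √21803 - 28505 = -28505 + √21803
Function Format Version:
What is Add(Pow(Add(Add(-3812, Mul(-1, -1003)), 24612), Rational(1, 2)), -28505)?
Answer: Add(-28505, Pow(21803, Rational(1, 2))) ≈ -28357.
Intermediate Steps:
Add(Pow(Add(Add(-3812, Mul(-1, -1003)), 24612), Rational(1, 2)), -28505) = Add(Pow(Add(Add(-3812, 1003), 24612), Rational(1, 2)), -28505) = Add(Pow(Add(-2809, 24612), Rational(1, 2)), -28505) = Add(Pow(21803, Rational(1, 2)), -28505) = Add(-28505, Pow(21803, Rational(1, 2)))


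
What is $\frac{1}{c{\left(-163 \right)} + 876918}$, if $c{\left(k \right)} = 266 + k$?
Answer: $\frac{1}{877021} \approx 1.1402 \cdot 10^{-6}$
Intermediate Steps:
$\frac{1}{c{\left(-163 \right)} + 876918} = \frac{1}{\left(266 - 163\right) + 876918} = \frac{1}{103 + 876918} = \frac{1}{877021}$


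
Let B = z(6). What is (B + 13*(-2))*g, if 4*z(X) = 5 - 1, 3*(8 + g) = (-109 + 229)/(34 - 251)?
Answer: 44400/217 ≈ 204.61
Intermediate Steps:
g = -1776/217 (g = -8 + ((-109 + 229)/(34 - 251))/3 = -8 + (120/(-217))/3 = -8 + (120*(-1/217))/3 = -8 + (1/3)*(-120/217) = -8 - 40/217 = -1776/217 ≈ -8.1843)
z(X) = 1 (z(X) = (5 - 1)/4 = (1/4)*4 = 1)
B = 1
(B + 13*(-2))*g = (1 + 13*(-2))*(-1776/217) = (1 - 26)*(-1776/217) = -25*(-1776/217) = 44400/217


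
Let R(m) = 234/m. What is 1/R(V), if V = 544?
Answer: 272/117 ≈ 2.3248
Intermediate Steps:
1/R(V) = 1/(234/544) = 1/(234*(1/544)) = 1/(117/272) = 272/117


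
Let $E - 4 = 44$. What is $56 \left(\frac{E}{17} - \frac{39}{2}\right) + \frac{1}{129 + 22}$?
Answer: $- \frac{2397259}{2567} \approx -933.88$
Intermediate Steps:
$E = 48$ ($E = 4 + 44 = 48$)
$56 \left(\frac{E}{17} - \frac{39}{2}\right) + \frac{1}{129 + 22} = 56 \left(\frac{48}{17} - \frac{39}{2}\right) + \frac{1}{129 + 22} = 56 \left(48 \cdot \frac{1}{17} - \frac{39}{2}\right) + \frac{1}{151} = 56 \left(\frac{48}{17} - \frac{39}{2}\right) + \frac{1}{151} = 56 \left(- \frac{567}{34}\right) + \frac{1}{151} = - \frac{15876}{17} + \frac{1}{151} = - \frac{2397259}{2567}$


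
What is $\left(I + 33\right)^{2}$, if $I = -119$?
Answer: $7396$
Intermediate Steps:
$\left(I + 33\right)^{2} = \left(-119 + 33\right)^{2} = \left(-86\right)^{2} = 7396$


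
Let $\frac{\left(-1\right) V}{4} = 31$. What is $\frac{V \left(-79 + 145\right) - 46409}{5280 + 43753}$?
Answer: $- \frac{54593}{49033} \approx -1.1134$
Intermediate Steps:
$V = -124$ ($V = \left(-4\right) 31 = -124$)
$\frac{V \left(-79 + 145\right) - 46409}{5280 + 43753} = \frac{- 124 \left(-79 + 145\right) - 46409}{5280 + 43753} = \frac{\left(-124\right) 66 - 46409}{49033} = \left(-8184 - 46409\right) \frac{1}{49033} = \left(-54593\right) \frac{1}{49033} = - \frac{54593}{49033}$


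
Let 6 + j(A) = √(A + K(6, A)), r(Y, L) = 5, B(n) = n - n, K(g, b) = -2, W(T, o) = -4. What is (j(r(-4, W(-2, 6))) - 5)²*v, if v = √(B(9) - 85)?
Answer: I*√85*(11 - √3)² ≈ 791.91*I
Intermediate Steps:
B(n) = 0
v = I*√85 (v = √(0 - 85) = √(-85) = I*√85 ≈ 9.2195*I)
j(A) = -6 + √(-2 + A) (j(A) = -6 + √(A - 2) = -6 + √(-2 + A))
(j(r(-4, W(-2, 6))) - 5)²*v = ((-6 + √(-2 + 5)) - 5)²*(I*√85) = ((-6 + √3) - 5)²*(I*√85) = (-11 + √3)²*(I*√85) = I*√85*(-11 + √3)²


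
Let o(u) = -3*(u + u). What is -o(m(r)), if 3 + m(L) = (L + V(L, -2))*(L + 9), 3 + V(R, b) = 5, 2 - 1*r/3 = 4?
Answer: -90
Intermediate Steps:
r = -6 (r = 6 - 3*4 = 6 - 12 = -6)
V(R, b) = 2 (V(R, b) = -3 + 5 = 2)
m(L) = -3 + (2 + L)*(9 + L) (m(L) = -3 + (L + 2)*(L + 9) = -3 + (2 + L)*(9 + L))
o(u) = -6*u
-o(m(r)) = -(-6)*(15 + (-6)**2 + 11*(-6)) = -(-6)*(15 + 36 - 66) = -(-6)*(-15) = -1*90 = -90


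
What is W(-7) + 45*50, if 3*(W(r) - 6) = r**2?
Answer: 6817/3 ≈ 2272.3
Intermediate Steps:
W(r) = 6 + r**2/3
W(-7) + 45*50 = (6 + (1/3)*(-7)**2) + 45*50 = (6 + (1/3)*49) + 2250 = (6 + 49/3) + 2250 = 67/3 + 2250 = 6817/3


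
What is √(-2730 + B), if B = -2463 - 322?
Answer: I*√5515 ≈ 74.263*I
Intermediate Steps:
B = -2785
√(-2730 + B) = √(-2730 - 2785) = √(-5515) = I*√5515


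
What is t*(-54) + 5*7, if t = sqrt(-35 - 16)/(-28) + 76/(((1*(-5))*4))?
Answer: 1201/5 + 27*I*sqrt(51)/14 ≈ 240.2 + 13.773*I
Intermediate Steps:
t = -19/5 - I*sqrt(51)/28 (t = sqrt(-51)*(-1/28) + 76/((-5*4)) = (I*sqrt(51))*(-1/28) + 76/(-20) = -I*sqrt(51)/28 + 76*(-1/20) = -I*sqrt(51)/28 - 19/5 = -19/5 - I*sqrt(51)/28 ≈ -3.8 - 0.25505*I)
t*(-54) + 5*7 = (-19/5 - I*sqrt(51)/28)*(-54) + 5*7 = (1026/5 + 27*I*sqrt(51)/14) + 35 = 1201/5 + 27*I*sqrt(51)/14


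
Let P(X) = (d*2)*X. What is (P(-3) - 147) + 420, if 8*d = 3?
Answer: 1083/4 ≈ 270.75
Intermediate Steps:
d = 3/8 (d = (⅛)*3 = 3/8 ≈ 0.37500)
P(X) = 3*X/4 (P(X) = ((3/8)*2)*X = 3*X/4)
(P(-3) - 147) + 420 = ((¾)*(-3) - 147) + 420 = (-9/4 - 147) + 420 = -597/4 + 420 = 1083/4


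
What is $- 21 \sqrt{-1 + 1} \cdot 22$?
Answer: $0$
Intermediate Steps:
$- 21 \sqrt{-1 + 1} \cdot 22 = - 21 \sqrt{0} \cdot 22 = \left(-21\right) 0 \cdot 22 = 0 \cdot 22 = 0$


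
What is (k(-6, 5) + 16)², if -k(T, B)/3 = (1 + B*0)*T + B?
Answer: 361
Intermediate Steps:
k(T, B) = -3*B - 3*T (k(T, B) = -3*((1 + B*0)*T + B) = -3*((1 + 0)*T + B) = -3*(1*T + B) = -3*(T + B) = -3*(B + T) = -3*B - 3*T)
(k(-6, 5) + 16)² = ((-3*5 - 3*(-6)) + 16)² = ((-15 + 18) + 16)² = (3 + 16)² = 19² = 361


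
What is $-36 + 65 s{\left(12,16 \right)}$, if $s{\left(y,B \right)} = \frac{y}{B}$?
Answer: $\frac{51}{4} \approx 12.75$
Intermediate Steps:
$-36 + 65 s{\left(12,16 \right)} = -36 + 65 \cdot \frac{12}{16} = -36 + 65 \cdot 12 \cdot \frac{1}{16} = -36 + 65 \cdot \frac{3}{4} = -36 + \frac{195}{4} = \frac{51}{4}$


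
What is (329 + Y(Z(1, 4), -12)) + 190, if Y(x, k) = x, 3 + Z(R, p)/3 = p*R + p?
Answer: 534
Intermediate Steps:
Z(R, p) = -9 + 3*p + 3*R*p (Z(R, p) = -9 + 3*(p*R + p) = -9 + 3*(R*p + p) = -9 + 3*(p + R*p) = -9 + (3*p + 3*R*p) = -9 + 3*p + 3*R*p)
(329 + Y(Z(1, 4), -12)) + 190 = (329 + (-9 + 3*4 + 3*1*4)) + 190 = (329 + (-9 + 12 + 12)) + 190 = (329 + 15) + 190 = 344 + 190 = 534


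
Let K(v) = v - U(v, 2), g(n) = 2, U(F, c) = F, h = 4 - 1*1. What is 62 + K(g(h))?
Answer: 62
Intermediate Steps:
h = 3 (h = 4 - 1 = 3)
K(v) = 0 (K(v) = v - v = 0)
62 + K(g(h)) = 62 + 0 = 62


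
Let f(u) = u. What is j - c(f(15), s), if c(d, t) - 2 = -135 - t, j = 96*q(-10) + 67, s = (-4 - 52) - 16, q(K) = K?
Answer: -832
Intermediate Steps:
s = -72 (s = -56 - 16 = -72)
j = -893 (j = 96*(-10) + 67 = -960 + 67 = -893)
c(d, t) = -133 - t (c(d, t) = 2 + (-135 - t) = -133 - t)
j - c(f(15), s) = -893 - (-133 - 1*(-72)) = -893 - (-133 + 72) = -893 - 1*(-61) = -893 + 61 = -832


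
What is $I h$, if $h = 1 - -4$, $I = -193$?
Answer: $-965$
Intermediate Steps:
$h = 5$ ($h = 1 + 4 = 5$)
$I h = \left(-193\right) 5 = -965$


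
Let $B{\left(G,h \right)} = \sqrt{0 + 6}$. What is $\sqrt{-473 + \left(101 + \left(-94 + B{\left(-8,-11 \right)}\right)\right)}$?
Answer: $\sqrt{-466 + \sqrt{6}} \approx 21.53 i$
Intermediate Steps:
$B{\left(G,h \right)} = \sqrt{6}$
$\sqrt{-473 + \left(101 + \left(-94 + B{\left(-8,-11 \right)}\right)\right)} = \sqrt{-473 + \left(101 - \left(94 - \sqrt{6}\right)\right)} = \sqrt{-473 + \left(7 + \sqrt{6}\right)} = \sqrt{-466 + \sqrt{6}}$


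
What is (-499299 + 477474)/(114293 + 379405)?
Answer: -7275/164566 ≈ -0.044207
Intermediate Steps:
(-499299 + 477474)/(114293 + 379405) = -21825/493698 = -21825*1/493698 = -7275/164566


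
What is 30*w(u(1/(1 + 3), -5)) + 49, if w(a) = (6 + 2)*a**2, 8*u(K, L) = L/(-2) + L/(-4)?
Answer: 6511/64 ≈ 101.73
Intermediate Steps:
u(K, L) = -3*L/32 (u(K, L) = (L/(-2) + L/(-4))/8 = (L*(-1/2) + L*(-1/4))/8 = (-L/2 - L/4)/8 = (-3*L/4)/8 = -3*L/32)
w(a) = 8*a**2
30*w(u(1/(1 + 3), -5)) + 49 = 30*(8*(-3/32*(-5))**2) + 49 = 30*(8*(15/32)**2) + 49 = 30*(8*(225/1024)) + 49 = 30*(225/128) + 49 = 3375/64 + 49 = 6511/64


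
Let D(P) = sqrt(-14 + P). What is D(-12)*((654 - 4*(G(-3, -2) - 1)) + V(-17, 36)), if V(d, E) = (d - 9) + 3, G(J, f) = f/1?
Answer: 643*I*sqrt(26) ≈ 3278.7*I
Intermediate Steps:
G(J, f) = f (G(J, f) = f*1 = f)
V(d, E) = -6 + d (V(d, E) = (-9 + d) + 3 = -6 + d)
D(-12)*((654 - 4*(G(-3, -2) - 1)) + V(-17, 36)) = sqrt(-14 - 12)*((654 - 4*(-2 - 1)) + (-6 - 17)) = sqrt(-26)*((654 - 4*(-3)) - 23) = (I*sqrt(26))*((654 + 12) - 23) = (I*sqrt(26))*(666 - 23) = (I*sqrt(26))*643 = 643*I*sqrt(26)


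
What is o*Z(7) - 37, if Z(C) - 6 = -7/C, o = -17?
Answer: -122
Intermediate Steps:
Z(C) = 6 - 7/C
o*Z(7) - 37 = -17*(6 - 7/7) - 37 = -17*(6 - 7*1/7) - 37 = -17*(6 - 1) - 37 = -17*5 - 37 = -85 - 37 = -122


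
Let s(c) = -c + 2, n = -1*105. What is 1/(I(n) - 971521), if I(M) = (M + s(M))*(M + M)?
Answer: -1/971941 ≈ -1.0289e-6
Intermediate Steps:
n = -105
s(c) = 2 - c
I(M) = 4*M (I(M) = (M + (2 - M))*(M + M) = 2*(2*M) = 4*M)
1/(I(n) - 971521) = 1/(4*(-105) - 971521) = 1/(-420 - 971521) = 1/(-971941) = -1/971941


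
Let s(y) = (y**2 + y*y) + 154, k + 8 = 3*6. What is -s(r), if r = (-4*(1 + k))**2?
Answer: -7496346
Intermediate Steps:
k = 10 (k = -8 + 3*6 = -8 + 18 = 10)
r = 1936 (r = (-4*(1 + 10))**2 = (-4*11)**2 = (-44)**2 = 1936)
s(y) = 154 + 2*y**2 (s(y) = (y**2 + y**2) + 154 = 2*y**2 + 154 = 154 + 2*y**2)
-s(r) = -(154 + 2*1936**2) = -(154 + 2*3748096) = -(154 + 7496192) = -1*7496346 = -7496346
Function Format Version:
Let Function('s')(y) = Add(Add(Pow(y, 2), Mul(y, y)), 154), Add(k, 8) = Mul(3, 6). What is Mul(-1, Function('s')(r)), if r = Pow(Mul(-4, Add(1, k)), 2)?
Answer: -7496346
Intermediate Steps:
k = 10 (k = Add(-8, Mul(3, 6)) = Add(-8, 18) = 10)
r = 1936 (r = Pow(Mul(-4, Add(1, 10)), 2) = Pow(Mul(-4, 11), 2) = Pow(-44, 2) = 1936)
Function('s')(y) = Add(154, Mul(2, Pow(y, 2))) (Function('s')(y) = Add(Add(Pow(y, 2), Pow(y, 2)), 154) = Add(Mul(2, Pow(y, 2)), 154) = Add(154, Mul(2, Pow(y, 2))))
Mul(-1, Function('s')(r)) = Mul(-1, Add(154, Mul(2, Pow(1936, 2)))) = Mul(-1, Add(154, Mul(2, 3748096))) = Mul(-1, Add(154, 7496192)) = Mul(-1, 7496346) = -7496346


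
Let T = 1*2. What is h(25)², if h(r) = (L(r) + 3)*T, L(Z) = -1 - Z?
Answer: 2116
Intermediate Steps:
T = 2
h(r) = 4 - 2*r (h(r) = ((-1 - r) + 3)*2 = (2 - r)*2 = 4 - 2*r)
h(25)² = (4 - 2*25)² = (4 - 50)² = (-46)² = 2116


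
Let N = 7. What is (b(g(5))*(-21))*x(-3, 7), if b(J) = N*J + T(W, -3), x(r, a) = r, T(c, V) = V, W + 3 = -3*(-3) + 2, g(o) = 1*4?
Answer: 1575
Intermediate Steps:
g(o) = 4
W = 8 (W = -3 + (-3*(-3) + 2) = -3 + (9 + 2) = -3 + 11 = 8)
b(J) = -3 + 7*J (b(J) = 7*J - 3 = -3 + 7*J)
(b(g(5))*(-21))*x(-3, 7) = ((-3 + 7*4)*(-21))*(-3) = ((-3 + 28)*(-21))*(-3) = (25*(-21))*(-3) = -525*(-3) = 1575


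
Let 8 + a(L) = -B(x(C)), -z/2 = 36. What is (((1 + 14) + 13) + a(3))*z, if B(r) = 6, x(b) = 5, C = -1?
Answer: -1008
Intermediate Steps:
z = -72 (z = -2*36 = -72)
a(L) = -14 (a(L) = -8 - 1*6 = -8 - 6 = -14)
(((1 + 14) + 13) + a(3))*z = (((1 + 14) + 13) - 14)*(-72) = ((15 + 13) - 14)*(-72) = (28 - 14)*(-72) = 14*(-72) = -1008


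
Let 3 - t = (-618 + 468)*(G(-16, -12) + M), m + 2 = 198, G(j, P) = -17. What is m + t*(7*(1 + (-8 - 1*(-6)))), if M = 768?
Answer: -788375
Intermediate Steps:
m = 196 (m = -2 + 198 = 196)
t = 112653 (t = 3 - (-618 + 468)*(-17 + 768) = 3 - (-150)*751 = 3 - 1*(-112650) = 3 + 112650 = 112653)
m + t*(7*(1 + (-8 - 1*(-6)))) = 196 + 112653*(7*(1 + (-8 - 1*(-6)))) = 196 + 112653*(7*(1 + (-8 + 6))) = 196 + 112653*(7*(1 - 2)) = 196 + 112653*(7*(-1)) = 196 + 112653*(-7) = 196 - 788571 = -788375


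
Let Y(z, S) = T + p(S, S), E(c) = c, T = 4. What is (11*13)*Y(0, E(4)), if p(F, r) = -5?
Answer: -143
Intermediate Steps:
Y(z, S) = -1 (Y(z, S) = 4 - 5 = -1)
(11*13)*Y(0, E(4)) = (11*13)*(-1) = 143*(-1) = -143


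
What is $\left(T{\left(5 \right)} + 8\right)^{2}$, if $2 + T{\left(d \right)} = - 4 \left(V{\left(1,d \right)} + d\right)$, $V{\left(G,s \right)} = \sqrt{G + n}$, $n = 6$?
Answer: $308 + 112 \sqrt{7} \approx 604.32$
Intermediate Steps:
$V{\left(G,s \right)} = \sqrt{6 + G}$ ($V{\left(G,s \right)} = \sqrt{G + 6} = \sqrt{6 + G}$)
$T{\left(d \right)} = -2 - 4 d - 4 \sqrt{7}$ ($T{\left(d \right)} = -2 - 4 \left(\sqrt{6 + 1} + d\right) = -2 - 4 \left(\sqrt{7} + d\right) = -2 - 4 \left(d + \sqrt{7}\right) = -2 - \left(4 d + 4 \sqrt{7}\right) = -2 - 4 d - 4 \sqrt{7}$)
$\left(T{\left(5 \right)} + 8\right)^{2} = \left(\left(-2 - 20 - 4 \sqrt{7}\right) + 8\right)^{2} = \left(\left(-22 - 4 \sqrt{7}\right) + 8\right)^{2} = \left(-14 - 4 \sqrt{7}\right)^{2}$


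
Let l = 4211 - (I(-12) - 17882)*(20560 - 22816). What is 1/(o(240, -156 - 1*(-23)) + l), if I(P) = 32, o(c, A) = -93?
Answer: -1/40265482 ≈ -2.4835e-8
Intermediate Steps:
l = -40265389 (l = 4211 - (32 - 17882)*(20560 - 22816) = 4211 - (-17850)*(-2256) = 4211 - 1*40269600 = 4211 - 40269600 = -40265389)
1/(o(240, -156 - 1*(-23)) + l) = 1/(-93 - 40265389) = 1/(-40265482) = -1/40265482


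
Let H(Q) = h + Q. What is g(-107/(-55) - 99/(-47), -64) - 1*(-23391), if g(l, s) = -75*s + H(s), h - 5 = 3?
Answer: 28135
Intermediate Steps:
h = 8 (h = 5 + 3 = 8)
H(Q) = 8 + Q
g(l, s) = 8 - 74*s (g(l, s) = -75*s + (8 + s) = 8 - 74*s)
g(-107/(-55) - 99/(-47), -64) - 1*(-23391) = (8 - 74*(-64)) - 1*(-23391) = (8 + 4736) + 23391 = 4744 + 23391 = 28135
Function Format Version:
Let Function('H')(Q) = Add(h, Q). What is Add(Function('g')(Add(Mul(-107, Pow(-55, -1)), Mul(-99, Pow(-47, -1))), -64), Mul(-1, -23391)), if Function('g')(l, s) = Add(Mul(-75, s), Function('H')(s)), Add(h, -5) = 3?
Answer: 28135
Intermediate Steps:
h = 8 (h = Add(5, 3) = 8)
Function('H')(Q) = Add(8, Q)
Function('g')(l, s) = Add(8, Mul(-74, s)) (Function('g')(l, s) = Add(Mul(-75, s), Add(8, s)) = Add(8, Mul(-74, s)))
Add(Function('g')(Add(Mul(-107, Pow(-55, -1)), Mul(-99, Pow(-47, -1))), -64), Mul(-1, -23391)) = Add(Add(8, Mul(-74, -64)), Mul(-1, -23391)) = Add(Add(8, 4736), 23391) = Add(4744, 23391) = 28135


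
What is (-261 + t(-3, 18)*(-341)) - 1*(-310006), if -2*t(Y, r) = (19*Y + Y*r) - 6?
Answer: 579593/2 ≈ 2.8980e+5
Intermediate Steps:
t(Y, r) = 3 - 19*Y/2 - Y*r/2 (t(Y, r) = -((19*Y + Y*r) - 6)/2 = -(-6 + 19*Y + Y*r)/2 = 3 - 19*Y/2 - Y*r/2)
(-261 + t(-3, 18)*(-341)) - 1*(-310006) = (-261 + (3 - 19/2*(-3) - 1/2*(-3)*18)*(-341)) - 1*(-310006) = (-261 + (3 + 57/2 + 27)*(-341)) + 310006 = (-261 + (117/2)*(-341)) + 310006 = (-261 - 39897/2) + 310006 = -40419/2 + 310006 = 579593/2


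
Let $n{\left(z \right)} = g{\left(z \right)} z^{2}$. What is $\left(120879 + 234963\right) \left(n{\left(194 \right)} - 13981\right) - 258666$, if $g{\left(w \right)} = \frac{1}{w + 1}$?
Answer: $- \frac{318929411916}{65} \approx -4.9066 \cdot 10^{9}$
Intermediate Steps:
$g{\left(w \right)} = \frac{1}{1 + w}$
$n{\left(z \right)} = \frac{z^{2}}{1 + z}$
$\left(120879 + 234963\right) \left(n{\left(194 \right)} - 13981\right) - 258666 = \left(120879 + 234963\right) \left(\frac{194^{2}}{1 + 194} - 13981\right) - 258666 = 355842 \left(\frac{37636}{195} - 13981\right) - 258666 = 355842 \left(- \frac{2688659}{195}\right) - 258666 = - \frac{318912598626}{65} - 258666 = - \frac{318929411916}{65}$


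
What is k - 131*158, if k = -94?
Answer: -20792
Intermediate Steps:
k - 131*158 = -94 - 131*158 = -94 - 20698 = -20792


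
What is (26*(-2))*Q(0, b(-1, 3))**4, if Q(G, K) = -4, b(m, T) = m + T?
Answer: -13312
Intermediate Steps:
b(m, T) = T + m
(26*(-2))*Q(0, b(-1, 3))**4 = (26*(-2))*(-4)**4 = -52*256 = -13312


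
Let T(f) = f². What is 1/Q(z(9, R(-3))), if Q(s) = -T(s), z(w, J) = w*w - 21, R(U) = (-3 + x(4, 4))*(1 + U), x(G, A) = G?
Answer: -1/3600 ≈ -0.00027778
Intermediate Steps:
R(U) = 1 + U (R(U) = (-3 + 4)*(1 + U) = 1*(1 + U) = 1 + U)
z(w, J) = -21 + w² (z(w, J) = w² - 21 = -21 + w²)
Q(s) = -s²
1/Q(z(9, R(-3))) = 1/(-(-21 + 9²)²) = 1/(-(-21 + 81)²) = 1/(-1*60²) = 1/(-1*3600) = 1/(-3600) = -1/3600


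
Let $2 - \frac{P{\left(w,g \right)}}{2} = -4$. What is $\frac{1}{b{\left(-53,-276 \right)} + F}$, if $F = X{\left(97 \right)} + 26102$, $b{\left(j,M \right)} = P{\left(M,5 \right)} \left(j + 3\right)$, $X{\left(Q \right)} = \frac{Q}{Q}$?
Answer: $\frac{1}{25503} \approx 3.9211 \cdot 10^{-5}$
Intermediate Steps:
$P{\left(w,g \right)} = 12$ ($P{\left(w,g \right)} = 4 - -8 = 4 + 8 = 12$)
$X{\left(Q \right)} = 1$
$b{\left(j,M \right)} = 36 + 12 j$ ($b{\left(j,M \right)} = 12 \left(j + 3\right) = 12 \left(3 + j\right) = 36 + 12 j$)
$F = 26103$ ($F = 1 + 26102 = 26103$)
$\frac{1}{b{\left(-53,-276 \right)} + F} = \frac{1}{\left(36 + 12 \left(-53\right)\right) + 26103} = \frac{1}{\left(36 - 636\right) + 26103} = \frac{1}{-600 + 26103} = \frac{1}{25503}$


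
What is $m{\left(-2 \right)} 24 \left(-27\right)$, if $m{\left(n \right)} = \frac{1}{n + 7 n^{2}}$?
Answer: $- \frac{324}{13} \approx -24.923$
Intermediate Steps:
$m{\left(-2 \right)} 24 \left(-27\right) = \frac{1}{\left(-2\right) \left(1 + 7 \left(-2\right)\right)} 24 \left(-27\right) = - \frac{1}{2 \left(1 - 14\right)} 24 \left(-27\right) = - \frac{1}{2 \left(-13\right)} 24 \left(-27\right) = \left(- \frac{1}{2}\right) \left(- \frac{1}{13}\right) 24 \left(-27\right) = \frac{1}{26} \cdot 24 \left(-27\right) = \frac{12}{13} \left(-27\right) = - \frac{324}{13}$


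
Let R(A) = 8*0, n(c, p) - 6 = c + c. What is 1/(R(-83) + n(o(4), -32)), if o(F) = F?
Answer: 1/14 ≈ 0.071429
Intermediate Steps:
n(c, p) = 6 + 2*c (n(c, p) = 6 + (c + c) = 6 + 2*c)
R(A) = 0
1/(R(-83) + n(o(4), -32)) = 1/(0 + (6 + 2*4)) = 1/(0 + (6 + 8)) = 1/(0 + 14) = 1/14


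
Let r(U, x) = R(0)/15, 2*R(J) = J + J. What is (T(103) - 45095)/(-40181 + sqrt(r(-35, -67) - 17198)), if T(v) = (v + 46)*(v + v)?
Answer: 578646581/1614529959 + 14401*I*sqrt(17198)/1614529959 ≈ 0.3584 + 0.0011697*I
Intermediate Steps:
R(J) = J (R(J) = (J + J)/2 = (2*J)/2 = J)
T(v) = 2*v*(46 + v) (T(v) = (46 + v)*(2*v) = 2*v*(46 + v))
r(U, x) = 0 (r(U, x) = 0/15 = 0*(1/15) = 0)
(T(103) - 45095)/(-40181 + sqrt(r(-35, -67) - 17198)) = (2*103*(46 + 103) - 45095)/(-40181 + sqrt(0 - 17198)) = (2*103*149 - 45095)/(-40181 + sqrt(-17198)) = (30694 - 45095)/(-40181 + I*sqrt(17198)) = -14401/(-40181 + I*sqrt(17198))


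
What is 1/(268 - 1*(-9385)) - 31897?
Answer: -307901740/9653 ≈ -31897.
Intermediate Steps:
1/(268 - 1*(-9385)) - 31897 = 1/(268 + 9385) - 31897 = 1/9653 - 31897 = -307901740/9653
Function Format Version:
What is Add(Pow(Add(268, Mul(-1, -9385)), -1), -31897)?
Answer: Rational(-307901740, 9653) ≈ -31897.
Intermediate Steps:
Add(Pow(Add(268, Mul(-1, -9385)), -1), -31897) = Add(Pow(Add(268, 9385), -1), -31897) = Add(Pow(9653, -1), -31897) = Add(Rational(1, 9653), -31897) = Rational(-307901740, 9653)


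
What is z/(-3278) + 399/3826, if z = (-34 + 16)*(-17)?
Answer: 68583/6270814 ≈ 0.010937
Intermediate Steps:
z = 306 (z = -18*(-17) = 306)
z/(-3278) + 399/3826 = 306/(-3278) + 399/3826 = 306*(-1/3278) + 399*(1/3826) = -153/1639 + 399/3826 = 68583/6270814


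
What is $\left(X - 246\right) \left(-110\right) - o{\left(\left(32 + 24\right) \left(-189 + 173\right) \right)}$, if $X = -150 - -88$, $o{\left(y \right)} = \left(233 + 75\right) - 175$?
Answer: $33747$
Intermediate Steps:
$o{\left(y \right)} = 133$ ($o{\left(y \right)} = 308 - 175 = 133$)
$X = -62$ ($X = -150 + 88 = -62$)
$\left(X - 246\right) \left(-110\right) - o{\left(\left(32 + 24\right) \left(-189 + 173\right) \right)} = \left(-62 - 246\right) \left(-110\right) - 133 = \left(-308\right) \left(-110\right) - 133 = 33880 - 133 = 33747$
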